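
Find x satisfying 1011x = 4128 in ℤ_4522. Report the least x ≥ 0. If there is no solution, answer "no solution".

First find gcd(1011, 4522):
4522 = 4×1011 + 478
1011 = 2×478 + 55
478 = 8×55 + 38
55 = 1×38 + 17
38 = 2×17 + 4
17 = 4×4 + 1
4 = 4×1 + 0
gcd = 1, so a unique solution mod 4522 exists.
Back-substitute for the Bézout coefficients:
1 = 17 − 4·4
1 = −4·38 + 9·17
1 = 9·55 − 13·38
1 = −13·478 + 113·55
1 = 113·1011 − 239·478
1 = −239·4522 + 1069·1011
So 1011·(1069) ≡ 1 (mod 4522), giving 1011⁻¹ ≡ 1069.
x ≡ 1011⁻¹·4128 ≡ 1069·4128 ≡ 3882 (mod 4522).

3882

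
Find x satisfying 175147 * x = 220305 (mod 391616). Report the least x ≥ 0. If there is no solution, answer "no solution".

First find gcd(175147, 391616):
391616 = 2×175147 + 41322
175147 = 4×41322 + 9859
41322 = 4×9859 + 1886
9859 = 5×1886 + 429
1886 = 4×429 + 170
429 = 2×170 + 89
170 = 1×89 + 81
89 = 1×81 + 8
81 = 10×8 + 1
8 = 8×1 + 0
gcd = 1, so a unique solution mod 391616 exists.
Back-substitute for the Bézout coefficients:
1 = 81 − 10·8
1 = −10·89 + 11·81
1 = 11·170 − 21·89
1 = −21·429 + 53·170
1 = 53·1886 − 233·429
1 = −233·9859 + 1218·1886
1 = 1218·41322 − 5105·9859
1 = −5105·175147 + 21638·41322
1 = 21638·391616 − 48381·175147
So 175147·(-48381) ≡ 1 (mod 391616), giving 175147⁻¹ ≡ 343235.
x ≡ 175147⁻¹·220305 ≡ 343235·220305 ≡ 36467 (mod 391616).

36467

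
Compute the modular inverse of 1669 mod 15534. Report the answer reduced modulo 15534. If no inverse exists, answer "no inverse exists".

11113

Extended Euclidean algorithm:
15534 = 9×1669 + 513
1669 = 3×513 + 130
513 = 3×130 + 123
130 = 1×123 + 7
123 = 17×7 + 4
7 = 1×4 + 3
4 = 1×3 + 1
3 = 3×1 + 0
gcd = 1, so the inverse exists. Back-substitute:
1 = 4 − 3
1 = −7 + 2·4
1 = 2·123 − 35·7
1 = −35·130 + 37·123
1 = 37·513 − 146·130
1 = −146·1669 + 475·513
1 = 475·15534 − 4421·1669
Thus 1669·(-4421) ≡ 1 (mod 15534); reducing, -4421 mod 15534 = 11113.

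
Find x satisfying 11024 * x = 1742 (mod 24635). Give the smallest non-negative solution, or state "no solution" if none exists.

1408

First find gcd(11024, 24635):
24635 = 2·11024 + 2587
11024 = 4·2587 + 676
2587 = 3·676 + 559
676 = 1·559 + 117
559 = 4·117 + 91
117 = 1·91 + 26
91 = 3·26 + 13
26 = 2·13 + 0
gcd = 13 and 13 | 1742, so solutions exist. Divide through by 13: 848x ≡ 134 (mod 1895).
Now find 848⁻¹ mod 1895:
1895 = 2·848 + 199
848 = 4·199 + 52
199 = 3·52 + 43
52 = 1·43 + 9
43 = 4·9 + 7
9 = 1·7 + 2
7 = 3·2 + 1
2 = 2·1 + 0
Back-substitute:
1 = 7 − 3·2
1 = −3·9 + 4·7
1 = 4·43 − 19·9
1 = −19·52 + 23·43
1 = 23·199 − 88·52
1 = −88·848 + 375·199
1 = 375·1895 − 838·848
So 848·(-838) ≡ 1 (mod 1895), i.e. 848⁻¹ ≡ 1057.
Then x ≡ 1057·134 ≡ 1408 (mod 1895); the smallest non-negative solution is x = 1408.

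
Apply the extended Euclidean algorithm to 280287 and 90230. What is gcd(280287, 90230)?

7

Apply Euclid's algorithm to 280287 and 90230:
280287 = 3·90230 + 9597
90230 = 9·9597 + 3857
9597 = 2·3857 + 1883
3857 = 2·1883 + 91
1883 = 20·91 + 63
91 = 1·63 + 28
63 = 2·28 + 7
28 = 4·7 + 0
gcd(280287, 90230) = 7.
Express as a combination:
7 = 63 − 2·28
7 = −2·91 + 3·63
7 = 3·1883 − 62·91
7 = −62·3857 + 127·1883
7 = 127·9597 − 316·3857
7 = −316·90230 + 2971·9597
7 = 2971·280287 − 9229·90230
So 7 = (2971)·280287 + (-9229)·90230.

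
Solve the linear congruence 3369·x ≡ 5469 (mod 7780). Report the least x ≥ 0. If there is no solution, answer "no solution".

First find gcd(3369, 7780):
7780 = 2·3369 + 1042
3369 = 3·1042 + 243
1042 = 4·243 + 70
243 = 3·70 + 33
70 = 2·33 + 4
33 = 8·4 + 1
4 = 4·1 + 0
gcd = 1, so a unique solution mod 7780 exists.
Back-substitute for the Bézout coefficients:
1 = 33 − 8·4
1 = −8·70 + 17·33
1 = 17·243 − 59·70
1 = −59·1042 + 253·243
1 = 253·3369 − 818·1042
1 = −818·7780 + 1889·3369
So 3369·(1889) ≡ 1 (mod 7780), giving 3369⁻¹ ≡ 1889.
x ≡ 3369⁻¹·5469 ≡ 1889·5469 ≡ 6881 (mod 7780).

6881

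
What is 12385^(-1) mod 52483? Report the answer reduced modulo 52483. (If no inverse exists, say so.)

Run Euclid on (52483, 12385):
52483 = 4×12385 + 2943
12385 = 4×2943 + 613
2943 = 4×613 + 491
613 = 1×491 + 122
491 = 4×122 + 3
122 = 40×3 + 2
3 = 1×2 + 1
2 = 2×1 + 0
The gcd is 1. Working backward:
1 = 3 − 2
1 = −122 + 41·3
1 = 41·491 − 165·122
1 = −165·613 + 206·491
1 = 206·2943 − 989·613
1 = −989·12385 + 4162·2943
1 = 4162·52483 − 17637·12385
So 12385·(-17637) ≡ 1 (mod 52483), and -17637 ≡ 34846 (mod 52483).

34846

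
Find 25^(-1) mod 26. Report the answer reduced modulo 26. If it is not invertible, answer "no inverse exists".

Apply the Euclidean algorithm to 26 and 25:
26 = 1·25 + 1
25 = 25·1 + 0
The gcd is 1. Working backward:
1 = 26 − 25
Thus 25·(-1) ≡ 1 (mod 26); reducing, -1 mod 26 = 25.

25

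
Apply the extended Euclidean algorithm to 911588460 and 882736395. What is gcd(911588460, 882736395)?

Repeated division:
911588460 = 1·882736395 + 28852065
882736395 = 30·28852065 + 17174445
28852065 = 1·17174445 + 11677620
17174445 = 1·11677620 + 5496825
11677620 = 2·5496825 + 683970
5496825 = 8·683970 + 25065
683970 = 27·25065 + 7215
25065 = 3·7215 + 3420
7215 = 2·3420 + 375
3420 = 9·375 + 45
375 = 8·45 + 15
45 = 3·15 + 0
gcd(911588460, 882736395) = 15.
Working backward:
15 = 375 − 8·45
15 = −8·3420 + 73·375
15 = 73·7215 − 154·3420
15 = −154·25065 + 535·7215
15 = 535·683970 − 14599·25065
15 = −14599·5496825 + 117327·683970
15 = 117327·11677620 − 249253·5496825
15 = −249253·17174445 + 366580·11677620
15 = 366580·28852065 − 615833·17174445
15 = −615833·882736395 + 18841570·28852065
15 = 18841570·911588460 − 19457403·882736395
So 15 = (18841570)·911588460 + (-19457403)·882736395.

15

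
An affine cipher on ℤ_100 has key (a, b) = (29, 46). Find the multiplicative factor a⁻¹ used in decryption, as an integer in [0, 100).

69

Extended Euclidean algorithm:
100 = 3·29 + 13
29 = 2·13 + 3
13 = 4·3 + 1
3 = 3·1 + 0
The gcd is 1. Working backward:
1 = 13 − 4·3
1 = −4·29 + 9·13
1 = 9·100 − 31·29
Thus 29·(-31) ≡ 1 (mod 100); reducing, -31 mod 100 = 69.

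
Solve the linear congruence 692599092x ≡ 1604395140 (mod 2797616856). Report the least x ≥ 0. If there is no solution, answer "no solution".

First find gcd(692599092, 2797616856):
2797616856 = 4×692599092 + 27220488
692599092 = 25×27220488 + 12086892
27220488 = 2×12086892 + 3046704
12086892 = 3×3046704 + 2946780
3046704 = 1×2946780 + 99924
2946780 = 29×99924 + 48984
99924 = 2×48984 + 1956
48984 = 25×1956 + 84
1956 = 23×84 + 24
84 = 3×24 + 12
24 = 2×12 + 0
gcd = 12 and 12 | 1604395140, so solutions exist. Divide through by 12: 57716591x ≡ 133699595 (mod 233134738).
Now find 57716591⁻¹ mod 233134738:
233134738 = 4*57716591 + 2268374
57716591 = 25*2268374 + 1007241
2268374 = 2*1007241 + 253892
1007241 = 3*253892 + 245565
253892 = 1*245565 + 8327
245565 = 29*8327 + 4082
8327 = 2*4082 + 163
4082 = 25*163 + 7
163 = 23*7 + 2
7 = 3*2 + 1
2 = 2*1 + 0
Back-substitute:
1 = 7 − 3·2
1 = −3·163 + 70·7
1 = 70·4082 − 1753·163
1 = −1753·8327 + 3576·4082
1 = 3576·245565 − 105457·8327
1 = −105457·253892 + 109033·245565
1 = 109033·1007241 − 432556·253892
1 = −432556·2268374 + 974145·1007241
1 = 974145·57716591 − 24786181·2268374
1 = −24786181·233134738 + 100118869·57716591
So 57716591⁻¹ ≡ 100118869 (mod 233134738).
Then x ≡ 100118869·133699595 ≡ 213551227 (mod 233134738); the smallest non-negative solution is x = 213551227.

213551227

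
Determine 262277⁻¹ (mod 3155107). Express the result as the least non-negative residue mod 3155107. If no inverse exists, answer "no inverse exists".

2155429

Extended Euclidean algorithm:
3155107 = 12·262277 + 7783
262277 = 33·7783 + 5438
7783 = 1·5438 + 2345
5438 = 2·2345 + 748
2345 = 3·748 + 101
748 = 7·101 + 41
101 = 2·41 + 19
41 = 2·19 + 3
19 = 6·3 + 1
3 = 3·1 + 0
Since gcd(262277, 3155107) = 1, back-substitute to write 1 as a combination:
1 = 19 − 6·3
1 = −6·41 + 13·19
1 = 13·101 − 32·41
1 = −32·748 + 237·101
1 = 237·2345 − 743·748
1 = −743·5438 + 1723·2345
1 = 1723·7783 − 2466·5438
1 = −2466·262277 + 83101·7783
1 = 83101·3155107 − 999678·262277
Thus 262277·(-999678) ≡ 1 (mod 3155107); reducing, -999678 mod 3155107 = 2155429.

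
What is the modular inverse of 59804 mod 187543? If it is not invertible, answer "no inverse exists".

144019

Run Euclid on (187543, 59804):
187543 = 3·59804 + 8131
59804 = 7·8131 + 2887
8131 = 2·2887 + 2357
2887 = 1·2357 + 530
2357 = 4·530 + 237
530 = 2·237 + 56
237 = 4·56 + 13
56 = 4·13 + 4
13 = 3·4 + 1
4 = 4·1 + 0
The gcd is 1. Working backward:
1 = 13 − 3·4
1 = −3·56 + 13·13
1 = 13·237 − 55·56
1 = −55·530 + 123·237
1 = 123·2357 − 547·530
1 = −547·2887 + 670·2357
1 = 670·8131 − 1887·2887
1 = −1887·59804 + 13879·8131
1 = 13879·187543 − 43524·59804
Thus 59804·(-43524) ≡ 1 (mod 187543); reducing, -43524 mod 187543 = 144019.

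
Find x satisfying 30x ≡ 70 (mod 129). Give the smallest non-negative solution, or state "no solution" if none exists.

no solution

gcd(30, 129):
129 = 4*30 + 9
30 = 3*9 + 3
9 = 3*3 + 0
gcd = 3, but 3 ∤ 70, so the congruence has no solution.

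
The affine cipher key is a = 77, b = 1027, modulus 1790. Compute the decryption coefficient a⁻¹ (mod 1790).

Run Euclid on (1790, 77):
1790 = 23*77 + 19
77 = 4*19 + 1
19 = 19*1 + 0
gcd = 1, so the inverse exists. Back-substitute:
1 = 77 − 4·19
1 = −4·1790 + 93·77
So 77·93 ≡ 1 (mod 1790).

93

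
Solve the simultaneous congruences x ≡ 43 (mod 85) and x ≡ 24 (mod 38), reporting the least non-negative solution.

Write x = 43 + 85·k. Then 85·k ≡ 24 − 43 ≡ 19 (mod 38).
Need 85⁻¹ mod 38. Extended Euclid on (38, 9):
38 = 4*9 + 2
9 = 4*2 + 1
2 = 2*1 + 0
Back-substitute:
1 = 9 − 4·2
1 = −4·38 + 17·9
85⁻¹ ≡ 17 (mod 38), so k ≡ 17·19 ≡ 19 (mod 38).
x = 43 + 85·19 = 1658.

1658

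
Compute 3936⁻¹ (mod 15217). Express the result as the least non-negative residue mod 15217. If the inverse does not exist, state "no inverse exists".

924

Extended Euclidean algorithm:
15217 = 3×3936 + 3409
3936 = 1×3409 + 527
3409 = 6×527 + 247
527 = 2×247 + 33
247 = 7×33 + 16
33 = 2×16 + 1
16 = 16×1 + 0
gcd = 1, so the inverse exists. Back-substitute:
1 = 33 − 2·16
1 = −2·247 + 15·33
1 = 15·527 − 32·247
1 = −32·3409 + 207·527
1 = 207·3936 − 239·3409
1 = −239·15217 + 924·3936
So 3936·924 ≡ 1 (mod 15217).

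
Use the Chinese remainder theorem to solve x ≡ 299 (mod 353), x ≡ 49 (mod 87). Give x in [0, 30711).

Write x = 299 + 353·k. Then 353·k ≡ 49 − 299 ≡ 11 (mod 87).
Need 353⁻¹ mod 87. Extended Euclid on (87, 5):
87 = 17·5 + 2
5 = 2·2 + 1
2 = 2·1 + 0
Back-substitute:
1 = 5 − 2·2
1 = −2·87 + 35·5
353⁻¹ ≡ 35 (mod 87), so k ≡ 35·11 ≡ 37 (mod 87).
x = 299 + 353·37 = 13360.

13360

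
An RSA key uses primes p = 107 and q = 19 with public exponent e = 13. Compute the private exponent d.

1321

φ(n) = (p−1)(q−1) = 106·18 = 1908.
Need d with 13·d ≡ 1 (mod 1908). Apply the extended Euclidean algorithm:
1908 = 146*13 + 10
13 = 1*10 + 3
10 = 3*3 + 1
3 = 3*1 + 0
Back-substitute:
1 = 10 − 3·3
1 = −3·13 + 4·10
1 = 4·1908 − 587·13
So 13·(-587) ≡ 1 (mod 1908), hence d ≡ -587 ≡ 1321 (mod 1908).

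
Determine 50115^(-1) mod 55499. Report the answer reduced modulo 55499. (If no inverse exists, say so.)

41181

Extended Euclidean algorithm:
55499 = 1·50115 + 5384
50115 = 9·5384 + 1659
5384 = 3·1659 + 407
1659 = 4·407 + 31
407 = 13·31 + 4
31 = 7·4 + 3
4 = 1·3 + 1
3 = 3·1 + 0
Since gcd(50115, 55499) = 1, back-substitute to write 1 as a combination:
1 = 4 − 3
1 = −31 + 8·4
1 = 8·407 − 105·31
1 = −105·1659 + 428·407
1 = 428·5384 − 1389·1659
1 = −1389·50115 + 12929·5384
1 = 12929·55499 − 14318·50115
Hence 50115⁻¹ ≡ -14318 ≡ 41181 (mod 55499).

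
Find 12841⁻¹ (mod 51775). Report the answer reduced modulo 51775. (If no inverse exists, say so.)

4661

Apply the Euclidean algorithm to 51775 and 12841:
51775 = 4×12841 + 411
12841 = 31×411 + 100
411 = 4×100 + 11
100 = 9×11 + 1
11 = 11×1 + 0
gcd = 1, so the inverse exists. Back-substitute:
1 = 100 − 9·11
1 = −9·411 + 37·100
1 = 37·12841 − 1156·411
1 = −1156·51775 + 4661·12841
So 12841·4661 ≡ 1 (mod 51775).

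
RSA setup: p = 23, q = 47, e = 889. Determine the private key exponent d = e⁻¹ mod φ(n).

181

φ(n) = (p−1)(q−1) = 22·46 = 1012.
Need d with 889·d ≡ 1 (mod 1012). Apply the extended Euclidean algorithm:
1012 = 1*889 + 123
889 = 7*123 + 28
123 = 4*28 + 11
28 = 2*11 + 6
11 = 1*6 + 5
6 = 1*5 + 1
5 = 5*1 + 0
Back-substitute:
1 = 6 − 5
1 = −11 + 2·6
1 = 2·28 − 5·11
1 = −5·123 + 22·28
1 = 22·889 − 159·123
1 = −159·1012 + 181·889
So 889·181 ≡ 1 (mod 1012), hence d = 181.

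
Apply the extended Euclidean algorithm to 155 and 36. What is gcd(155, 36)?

Apply Euclid's algorithm to 155 and 36:
155 = 4*36 + 11
36 = 3*11 + 3
11 = 3*3 + 2
3 = 1*2 + 1
2 = 2*1 + 0
gcd(155, 36) = 1.
Back-substituting:
1 = 3 − 2
1 = −11 + 4·3
1 = 4·36 − 13·11
1 = −13·155 + 56·36
So 1 = (-13)·155 + (56)·36.

1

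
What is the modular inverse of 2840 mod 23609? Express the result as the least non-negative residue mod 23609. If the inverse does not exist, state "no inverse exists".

4913

gcd(23609, 2840) by repeated division:
23609 = 8·2840 + 889
2840 = 3·889 + 173
889 = 5·173 + 24
173 = 7·24 + 5
24 = 4·5 + 4
5 = 1·4 + 1
4 = 4·1 + 0
gcd = 1, so the inverse exists. Back-substitute:
1 = 5 − 4
1 = −24 + 5·5
1 = 5·173 − 36·24
1 = −36·889 + 185·173
1 = 185·2840 − 591·889
1 = −591·23609 + 4913·2840
So 2840·4913 ≡ 1 (mod 23609).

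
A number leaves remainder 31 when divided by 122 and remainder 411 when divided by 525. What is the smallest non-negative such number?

14061

Write x = 31 + 122·k. Then 122·k ≡ 411 − 31 ≡ 380 (mod 525).
Need 122⁻¹ mod 525. Extended Euclid on (525, 122):
525 = 4*122 + 37
122 = 3*37 + 11
37 = 3*11 + 4
11 = 2*4 + 3
4 = 1*3 + 1
3 = 3*1 + 0
Back-substitute:
1 = 4 − 3
1 = −11 + 3·4
1 = 3·37 − 10·11
1 = −10·122 + 33·37
1 = 33·525 − 142·122
122⁻¹ ≡ 383 (mod 525), so k ≡ 383·380 ≡ 115 (mod 525).
x = 31 + 122·115 = 14061.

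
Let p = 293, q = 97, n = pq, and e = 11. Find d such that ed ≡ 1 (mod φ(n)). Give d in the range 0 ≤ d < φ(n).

φ(n) = (p−1)(q−1) = 292·96 = 28032.
Need d with 11·d ≡ 1 (mod 28032). Apply the extended Euclidean algorithm:
28032 = 2548·11 + 4
11 = 2·4 + 3
4 = 1·3 + 1
3 = 3·1 + 0
Back-substitute:
1 = 4 − 3
1 = −11 + 3·4
1 = 3·28032 − 7645·11
So 11·(-7645) ≡ 1 (mod 28032), hence d ≡ -7645 ≡ 20387 (mod 28032).

20387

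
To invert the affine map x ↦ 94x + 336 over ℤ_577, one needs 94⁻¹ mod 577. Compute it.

399

Run Euclid on (577, 94):
577 = 6×94 + 13
94 = 7×13 + 3
13 = 4×3 + 1
3 = 3×1 + 0
The gcd is 1. Working backward:
1 = 13 − 4·3
1 = −4·94 + 29·13
1 = 29·577 − 178·94
So 94·(-178) ≡ 1 (mod 577), and -178 ≡ 399 (mod 577).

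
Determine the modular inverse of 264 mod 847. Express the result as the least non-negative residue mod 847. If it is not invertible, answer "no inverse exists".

no inverse exists

Euclidean algorithm on 847, 264:
847 = 3*264 + 55
264 = 4*55 + 44
55 = 1*44 + 11
44 = 4*11 + 0
Since gcd = 11 > 1, 264 is not a unit mod 847.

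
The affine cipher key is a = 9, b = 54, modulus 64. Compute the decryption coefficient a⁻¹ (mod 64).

57

Extended Euclidean algorithm:
64 = 7×9 + 1
9 = 9×1 + 0
The gcd is 1. Working backward:
1 = 64 − 7·9
Thus 9·(-7) ≡ 1 (mod 64); reducing, -7 mod 64 = 57.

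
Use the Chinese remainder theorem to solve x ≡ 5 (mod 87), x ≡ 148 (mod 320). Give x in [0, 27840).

Write x = 5 + 87·k. Then 87·k ≡ 148 − 5 ≡ 143 (mod 320).
Need 87⁻¹ mod 320. Extended Euclid on (320, 87):
320 = 3×87 + 59
87 = 1×59 + 28
59 = 2×28 + 3
28 = 9×3 + 1
3 = 3×1 + 0
Back-substitute:
1 = 28 − 9·3
1 = −9·59 + 19·28
1 = 19·87 − 28·59
1 = −28·320 + 103·87
87⁻¹ ≡ 103 (mod 320), so k ≡ 103·143 ≡ 9 (mod 320).
x = 5 + 87·9 = 788.

788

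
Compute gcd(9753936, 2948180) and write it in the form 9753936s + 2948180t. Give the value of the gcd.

Apply Euclid's algorithm to 9753936 and 2948180:
9753936 = 3·2948180 + 909396
2948180 = 3·909396 + 219992
909396 = 4·219992 + 29428
219992 = 7·29428 + 13996
29428 = 2·13996 + 1436
13996 = 9·1436 + 1072
1436 = 1·1072 + 364
1072 = 2·364 + 344
364 = 1·344 + 20
344 = 17·20 + 4
20 = 5·4 + 0
gcd(9753936, 2948180) = 4.
Express as a combination:
4 = 344 − 17·20
4 = −17·364 + 18·344
4 = 18·1072 − 53·364
4 = −53·1436 + 71·1072
4 = 71·13996 − 692·1436
4 = −692·29428 + 1455·13996
4 = 1455·219992 − 10877·29428
4 = −10877·909396 + 44963·219992
4 = 44963·2948180 − 145766·909396
4 = −145766·9753936 + 482261·2948180
So 4 = (-145766)·9753936 + (482261)·2948180.

4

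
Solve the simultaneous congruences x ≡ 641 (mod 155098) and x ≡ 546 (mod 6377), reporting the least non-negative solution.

Write x = 641 + 155098·k. Then 155098·k ≡ 546 − 641 ≡ 6282 (mod 6377).
Need 155098⁻¹ mod 6377. Extended Euclid on (6377, 2050):
6377 = 3·2050 + 227
2050 = 9·227 + 7
227 = 32·7 + 3
7 = 2·3 + 1
3 = 3·1 + 0
Back-substitute:
1 = 7 − 2·3
1 = −2·227 + 65·7
1 = 65·2050 − 587·227
1 = −587·6377 + 1826·2050
155098⁻¹ ≡ 1826 (mod 6377), so k ≡ 1826·6282 ≡ 5086 (mod 6377).
x = 641 + 155098·5086 = 788829069.

788829069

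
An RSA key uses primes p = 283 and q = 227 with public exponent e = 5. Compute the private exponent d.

25493

φ(n) = (p−1)(q−1) = 282·226 = 63732.
Need d with 5·d ≡ 1 (mod 63732). Apply the extended Euclidean algorithm:
63732 = 12746*5 + 2
5 = 2*2 + 1
2 = 2*1 + 0
Back-substitute:
1 = 5 − 2·2
1 = −2·63732 + 25493·5
So 5·25493 ≡ 1 (mod 63732), hence d = 25493.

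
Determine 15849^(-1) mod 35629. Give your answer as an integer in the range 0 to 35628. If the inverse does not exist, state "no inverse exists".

Extended Euclidean algorithm:
35629 = 2·15849 + 3931
15849 = 4·3931 + 125
3931 = 31·125 + 56
125 = 2·56 + 13
56 = 4·13 + 4
13 = 3·4 + 1
4 = 4·1 + 0
gcd = 1, so the inverse exists. Back-substitute:
1 = 13 − 3·4
1 = −3·56 + 13·13
1 = 13·125 − 29·56
1 = −29·3931 + 912·125
1 = 912·15849 − 3677·3931
1 = −3677·35629 + 8266·15849
So 15849·8266 ≡ 1 (mod 35629).

8266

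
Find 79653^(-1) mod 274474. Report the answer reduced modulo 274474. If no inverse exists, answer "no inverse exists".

Apply the Euclidean algorithm to 274474 and 79653:
274474 = 3*79653 + 35515
79653 = 2*35515 + 8623
35515 = 4*8623 + 1023
8623 = 8*1023 + 439
1023 = 2*439 + 145
439 = 3*145 + 4
145 = 36*4 + 1
4 = 4*1 + 0
Since gcd(79653, 274474) = 1, back-substitute to write 1 as a combination:
1 = 145 − 36·4
1 = −36·439 + 109·145
1 = 109·1023 − 254·439
1 = −254·8623 + 2141·1023
1 = 2141·35515 − 8818·8623
1 = −8818·79653 + 19777·35515
1 = 19777·274474 − 68149·79653
Thus 79653·(-68149) ≡ 1 (mod 274474); reducing, -68149 mod 274474 = 206325.

206325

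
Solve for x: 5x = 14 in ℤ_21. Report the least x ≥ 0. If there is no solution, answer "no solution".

7

First find gcd(5, 21):
21 = 4·5 + 1
5 = 5·1 + 0
gcd = 1, so a unique solution mod 21 exists.
Back-substitute for the Bézout coefficients:
1 = 21 − 4·5
So 5·(-4) ≡ 1 (mod 21), giving 5⁻¹ ≡ 17.
x ≡ 5⁻¹·14 ≡ 17·14 ≡ 7 (mod 21).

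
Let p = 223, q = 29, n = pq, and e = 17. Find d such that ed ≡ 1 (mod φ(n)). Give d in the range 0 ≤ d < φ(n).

φ(n) = (p−1)(q−1) = 222·28 = 6216.
Need d with 17·d ≡ 1 (mod 6216). Apply the extended Euclidean algorithm:
6216 = 365*17 + 11
17 = 1*11 + 6
11 = 1*6 + 5
6 = 1*5 + 1
5 = 5*1 + 0
Back-substitute:
1 = 6 − 5
1 = −11 + 2·6
1 = 2·17 − 3·11
1 = −3·6216 + 1097·17
So 17·1097 ≡ 1 (mod 6216), hence d = 1097.

1097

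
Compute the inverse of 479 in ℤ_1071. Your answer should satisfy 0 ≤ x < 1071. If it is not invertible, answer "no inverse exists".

Apply the Euclidean algorithm to 1071 and 479:
1071 = 2×479 + 113
479 = 4×113 + 27
113 = 4×27 + 5
27 = 5×5 + 2
5 = 2×2 + 1
2 = 2×1 + 0
gcd = 1, so the inverse exists. Back-substitute:
1 = 5 − 2·2
1 = −2·27 + 11·5
1 = 11·113 − 46·27
1 = −46·479 + 195·113
1 = 195·1071 − 436·479
Hence 479⁻¹ ≡ -436 ≡ 635 (mod 1071).

635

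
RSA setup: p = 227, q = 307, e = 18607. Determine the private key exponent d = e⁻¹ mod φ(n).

223

φ(n) = (p−1)(q−1) = 226·306 = 69156.
Need d with 18607·d ≡ 1 (mod 69156). Apply the extended Euclidean algorithm:
69156 = 3·18607 + 13335
18607 = 1·13335 + 5272
13335 = 2·5272 + 2791
5272 = 1·2791 + 2481
2791 = 1·2481 + 310
2481 = 8·310 + 1
310 = 310·1 + 0
Back-substitute:
1 = 2481 − 8·310
1 = −8·2791 + 9·2481
1 = 9·5272 − 17·2791
1 = −17·13335 + 43·5272
1 = 43·18607 − 60·13335
1 = −60·69156 + 223·18607
So 18607·223 ≡ 1 (mod 69156), hence d = 223.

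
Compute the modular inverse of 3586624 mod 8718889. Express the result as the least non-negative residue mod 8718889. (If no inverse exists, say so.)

gcd(8718889, 3586624) by repeated division:
8718889 = 2×3586624 + 1545641
3586624 = 2×1545641 + 495342
1545641 = 3×495342 + 59615
495342 = 8×59615 + 18422
59615 = 3×18422 + 4349
18422 = 4×4349 + 1026
4349 = 4×1026 + 245
1026 = 4×245 + 46
245 = 5×46 + 15
46 = 3×15 + 1
15 = 15×1 + 0
The gcd is 1. Working backward:
1 = 46 − 3·15
1 = −3·245 + 16·46
1 = 16·1026 − 67·245
1 = −67·4349 + 284·1026
1 = 284·18422 − 1203·4349
1 = −1203·59615 + 3893·18422
1 = 3893·495342 − 32347·59615
1 = −32347·1545641 + 100934·495342
1 = 100934·3586624 − 234215·1545641
1 = −234215·8718889 + 569364·3586624
So 3586624·569364 ≡ 1 (mod 8718889).

569364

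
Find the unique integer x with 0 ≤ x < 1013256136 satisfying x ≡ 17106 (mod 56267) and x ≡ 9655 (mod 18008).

923189775

Write x = 17106 + 56267·k. Then 56267·k ≡ 9655 − 17106 ≡ 10557 (mod 18008).
Need 56267⁻¹ mod 18008. Extended Euclid on (18008, 2243):
18008 = 8·2243 + 64
2243 = 35·64 + 3
64 = 21·3 + 1
3 = 3·1 + 0
Back-substitute:
1 = 64 − 21·3
1 = −21·2243 + 736·64
1 = 736·18008 − 5909·2243
56267⁻¹ ≡ 12099 (mod 18008), so k ≡ 12099·10557 ≡ 16407 (mod 18008).
x = 17106 + 56267·16407 = 923189775.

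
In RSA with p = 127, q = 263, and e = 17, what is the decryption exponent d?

φ(n) = (p−1)(q−1) = 126·262 = 33012.
Need d with 17·d ≡ 1 (mod 33012). Apply the extended Euclidean algorithm:
33012 = 1941·17 + 15
17 = 1·15 + 2
15 = 7·2 + 1
2 = 2·1 + 0
Back-substitute:
1 = 15 − 7·2
1 = −7·17 + 8·15
1 = 8·33012 − 15535·17
So 17·(-15535) ≡ 1 (mod 33012), hence d ≡ -15535 ≡ 17477 (mod 33012).

17477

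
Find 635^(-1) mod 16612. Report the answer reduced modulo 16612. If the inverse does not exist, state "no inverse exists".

Apply the Euclidean algorithm to 16612 and 635:
16612 = 26×635 + 102
635 = 6×102 + 23
102 = 4×23 + 10
23 = 2×10 + 3
10 = 3×3 + 1
3 = 3×1 + 0
The gcd is 1. Working backward:
1 = 10 − 3·3
1 = −3·23 + 7·10
1 = 7·102 − 31·23
1 = −31·635 + 193·102
1 = 193·16612 − 5049·635
Hence 635⁻¹ ≡ -5049 ≡ 11563 (mod 16612).

11563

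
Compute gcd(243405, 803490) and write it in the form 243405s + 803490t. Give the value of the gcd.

15

Euclidean algorithm:
803490 = 3*243405 + 73275
243405 = 3*73275 + 23580
73275 = 3*23580 + 2535
23580 = 9*2535 + 765
2535 = 3*765 + 240
765 = 3*240 + 45
240 = 5*45 + 15
45 = 3*15 + 0
gcd(243405, 803490) = 15.
Express as a combination:
15 = 240 − 5·45
15 = −5·765 + 16·240
15 = 16·2535 − 53·765
15 = −53·23580 + 493·2535
15 = 493·73275 − 1532·23580
15 = −1532·243405 + 5089·73275
15 = 5089·803490 − 16799·243405
So 15 = (5089)·803490 + (-16799)·243405.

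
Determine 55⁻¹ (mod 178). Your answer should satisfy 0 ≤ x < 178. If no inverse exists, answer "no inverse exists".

123

Run Euclid on (178, 55):
178 = 3×55 + 13
55 = 4×13 + 3
13 = 4×3 + 1
3 = 3×1 + 0
Since gcd(55, 178) = 1, back-substitute to write 1 as a combination:
1 = 13 − 4·3
1 = −4·55 + 17·13
1 = 17·178 − 55·55
Hence 55⁻¹ ≡ -55 ≡ 123 (mod 178).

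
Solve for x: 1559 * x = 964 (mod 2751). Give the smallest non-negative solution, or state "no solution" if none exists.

470

First find gcd(1559, 2751):
2751 = 1·1559 + 1192
1559 = 1·1192 + 367
1192 = 3·367 + 91
367 = 4·91 + 3
91 = 30·3 + 1
3 = 3·1 + 0
gcd = 1, so a unique solution mod 2751 exists.
Back-substitute for the Bézout coefficients:
1 = 91 − 30·3
1 = −30·367 + 121·91
1 = 121·1192 − 393·367
1 = −393·1559 + 514·1192
1 = 514·2751 − 907·1559
So 1559·(-907) ≡ 1 (mod 2751), giving 1559⁻¹ ≡ 1844.
x ≡ 1559⁻¹·964 ≡ 1844·964 ≡ 470 (mod 2751).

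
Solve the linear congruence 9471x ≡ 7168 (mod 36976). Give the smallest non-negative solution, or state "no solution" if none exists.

First find gcd(9471, 36976):
36976 = 3×9471 + 8563
9471 = 1×8563 + 908
8563 = 9×908 + 391
908 = 2×391 + 126
391 = 3×126 + 13
126 = 9×13 + 9
13 = 1×9 + 4
9 = 2×4 + 1
4 = 4×1 + 0
gcd = 1, so a unique solution mod 36976 exists.
Back-substitute for the Bézout coefficients:
1 = 9 − 2·4
1 = −2·13 + 3·9
1 = 3·126 − 29·13
1 = −29·391 + 90·126
1 = 90·908 − 209·391
1 = −209·8563 + 1971·908
1 = 1971·9471 − 2180·8563
1 = −2180·36976 + 8511·9471
So 9471·(8511) ≡ 1 (mod 36976), giving 9471⁻¹ ≡ 8511.
x ≡ 9471⁻¹·7168 ≡ 8511·7168 ≡ 33424 (mod 36976).

33424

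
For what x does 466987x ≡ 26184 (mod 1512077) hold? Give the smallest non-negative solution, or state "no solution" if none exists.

First find gcd(466987, 1512077):
1512077 = 3·466987 + 111116
466987 = 4·111116 + 22523
111116 = 4·22523 + 21024
22523 = 1·21024 + 1499
21024 = 14·1499 + 38
1499 = 39·38 + 17
38 = 2·17 + 4
17 = 4·4 + 1
4 = 4·1 + 0
gcd = 1, so a unique solution mod 1512077 exists.
Back-substitute for the Bézout coefficients:
1 = 17 − 4·4
1 = −4·38 + 9·17
1 = 9·1499 − 355·38
1 = −355·21024 + 4979·1499
1 = 4979·22523 − 5334·21024
1 = −5334·111116 + 26315·22523
1 = 26315·466987 − 110594·111116
1 = −110594·1512077 + 358097·466987
So 466987·(358097) ≡ 1 (mod 1512077), giving 466987⁻¹ ≡ 358097.
x ≡ 466987⁻¹·26184 ≡ 358097·26184 ≡ 22371 (mod 1512077).

22371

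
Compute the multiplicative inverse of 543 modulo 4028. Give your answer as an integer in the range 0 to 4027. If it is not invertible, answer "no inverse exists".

3123

gcd(4028, 543) by repeated division:
4028 = 7*543 + 227
543 = 2*227 + 89
227 = 2*89 + 49
89 = 1*49 + 40
49 = 1*40 + 9
40 = 4*9 + 4
9 = 2*4 + 1
4 = 4*1 + 0
The gcd is 1. Working backward:
1 = 9 − 2·4
1 = −2·40 + 9·9
1 = 9·49 − 11·40
1 = −11·89 + 20·49
1 = 20·227 − 51·89
1 = −51·543 + 122·227
1 = 122·4028 − 905·543
Hence 543⁻¹ ≡ -905 ≡ 3123 (mod 4028).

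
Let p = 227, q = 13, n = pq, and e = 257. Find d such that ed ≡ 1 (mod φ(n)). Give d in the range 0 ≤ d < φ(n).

φ(n) = (p−1)(q−1) = 226·12 = 2712.
Need d with 257·d ≡ 1 (mod 2712). Apply the extended Euclidean algorithm:
2712 = 10*257 + 142
257 = 1*142 + 115
142 = 1*115 + 27
115 = 4*27 + 7
27 = 3*7 + 6
7 = 1*6 + 1
6 = 6*1 + 0
Back-substitute:
1 = 7 − 6
1 = −27 + 4·7
1 = 4·115 − 17·27
1 = −17·142 + 21·115
1 = 21·257 − 38·142
1 = −38·2712 + 401·257
So 257·401 ≡ 1 (mod 2712), hence d = 401.

401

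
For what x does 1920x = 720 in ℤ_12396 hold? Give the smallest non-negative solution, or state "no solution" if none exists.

646

First find gcd(1920, 12396):
12396 = 6×1920 + 876
1920 = 2×876 + 168
876 = 5×168 + 36
168 = 4×36 + 24
36 = 1×24 + 12
24 = 2×12 + 0
gcd = 12 and 12 | 720, so solutions exist. Divide through by 12: 160x ≡ 60 (mod 1033).
Now find 160⁻¹ mod 1033:
1033 = 6·160 + 73
160 = 2·73 + 14
73 = 5·14 + 3
14 = 4·3 + 2
3 = 1·2 + 1
2 = 2·1 + 0
Back-substitute:
1 = 3 − 2
1 = −14 + 5·3
1 = 5·73 − 26·14
1 = −26·160 + 57·73
1 = 57·1033 − 368·160
So 160·(-368) ≡ 1 (mod 1033), i.e. 160⁻¹ ≡ 665.
Then x ≡ 665·60 ≡ 646 (mod 1033); the smallest non-negative solution is x = 646.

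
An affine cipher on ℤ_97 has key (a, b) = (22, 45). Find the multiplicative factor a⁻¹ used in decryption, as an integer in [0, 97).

Run Euclid on (97, 22):
97 = 4*22 + 9
22 = 2*9 + 4
9 = 2*4 + 1
4 = 4*1 + 0
gcd = 1, so the inverse exists. Back-substitute:
1 = 9 − 2·4
1 = −2·22 + 5·9
1 = 5·97 − 22·22
So 22·(-22) ≡ 1 (mod 97), and -22 ≡ 75 (mod 97).

75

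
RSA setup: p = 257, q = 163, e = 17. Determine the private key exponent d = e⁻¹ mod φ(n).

36593

φ(n) = (p−1)(q−1) = 256·162 = 41472.
Need d with 17·d ≡ 1 (mod 41472). Apply the extended Euclidean algorithm:
41472 = 2439·17 + 9
17 = 1·9 + 8
9 = 1·8 + 1
8 = 8·1 + 0
Back-substitute:
1 = 9 − 8
1 = −17 + 2·9
1 = 2·41472 − 4879·17
So 17·(-4879) ≡ 1 (mod 41472), hence d ≡ -4879 ≡ 36593 (mod 41472).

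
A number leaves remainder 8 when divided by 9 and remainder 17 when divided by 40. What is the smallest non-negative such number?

17

Write x = 8 + 9·k. Then 9·k ≡ 17 − 8 ≡ 9 (mod 40).
Need 9⁻¹ mod 40. Extended Euclid on (40, 9):
40 = 4×9 + 4
9 = 2×4 + 1
4 = 4×1 + 0
Back-substitute:
1 = 9 − 2·4
1 = −2·40 + 9·9
9⁻¹ ≡ 9 (mod 40), so k ≡ 9·9 ≡ 1 (mod 40).
x = 8 + 9·1 = 17.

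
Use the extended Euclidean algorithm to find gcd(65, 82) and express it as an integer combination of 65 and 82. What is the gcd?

1

Euclidean algorithm:
82 = 1×65 + 17
65 = 3×17 + 14
17 = 1×14 + 3
14 = 4×3 + 2
3 = 1×2 + 1
2 = 2×1 + 0
gcd(65, 82) = 1.
Back-substituting:
1 = 3 − 2
1 = −14 + 5·3
1 = 5·17 − 6·14
1 = −6·65 + 23·17
1 = 23·82 − 29·65
So 1 = (23)·82 + (-29)·65.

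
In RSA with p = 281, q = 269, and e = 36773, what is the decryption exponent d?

φ(n) = (p−1)(q−1) = 280·268 = 75040.
Need d with 36773·d ≡ 1 (mod 75040). Apply the extended Euclidean algorithm:
75040 = 2*36773 + 1494
36773 = 24*1494 + 917
1494 = 1*917 + 577
917 = 1*577 + 340
577 = 1*340 + 237
340 = 1*237 + 103
237 = 2*103 + 31
103 = 3*31 + 10
31 = 3*10 + 1
10 = 10*1 + 0
Back-substitute:
1 = 31 − 3·10
1 = −3·103 + 10·31
1 = 10·237 − 23·103
1 = −23·340 + 33·237
1 = 33·577 − 56·340
1 = −56·917 + 89·577
1 = 89·1494 − 145·917
1 = −145·36773 + 3569·1494
1 = 3569·75040 − 7283·36773
So 36773·(-7283) ≡ 1 (mod 75040), hence d ≡ -7283 ≡ 67757 (mod 75040).

67757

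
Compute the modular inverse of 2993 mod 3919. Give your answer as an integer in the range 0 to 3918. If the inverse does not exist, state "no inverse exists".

2078

gcd(3919, 2993) by repeated division:
3919 = 1·2993 + 926
2993 = 3·926 + 215
926 = 4·215 + 66
215 = 3·66 + 17
66 = 3·17 + 15
17 = 1·15 + 2
15 = 7·2 + 1
2 = 2·1 + 0
The gcd is 1. Working backward:
1 = 15 − 7·2
1 = −7·17 + 8·15
1 = 8·66 − 31·17
1 = −31·215 + 101·66
1 = 101·926 − 435·215
1 = −435·2993 + 1406·926
1 = 1406·3919 − 1841·2993
So 2993·(-1841) ≡ 1 (mod 3919), and -1841 ≡ 2078 (mod 3919).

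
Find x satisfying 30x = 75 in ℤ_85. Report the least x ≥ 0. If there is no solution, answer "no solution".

11

First find gcd(30, 85):
85 = 2·30 + 25
30 = 1·25 + 5
25 = 5·5 + 0
gcd = 5 and 5 | 75, so solutions exist. Divide through by 5: 6x ≡ 15 (mod 17).
Now find 6⁻¹ mod 17:
17 = 2×6 + 5
6 = 1×5 + 1
5 = 5×1 + 0
Back-substitute:
1 = 6 − 5
1 = −17 + 3·6
So 6⁻¹ ≡ 3 (mod 17).
Then x ≡ 3·15 ≡ 11 (mod 17); the smallest non-negative solution is x = 11.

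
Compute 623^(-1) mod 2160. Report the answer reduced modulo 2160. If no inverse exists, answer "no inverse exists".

gcd(2160, 623) by repeated division:
2160 = 3×623 + 291
623 = 2×291 + 41
291 = 7×41 + 4
41 = 10×4 + 1
4 = 4×1 + 0
gcd = 1, so the inverse exists. Back-substitute:
1 = 41 − 10·4
1 = −10·291 + 71·41
1 = 71·623 − 152·291
1 = −152·2160 + 527·623
So 623·527 ≡ 1 (mod 2160).

527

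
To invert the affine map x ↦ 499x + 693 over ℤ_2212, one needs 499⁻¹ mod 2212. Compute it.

Run Euclid on (2212, 499):
2212 = 4·499 + 216
499 = 2·216 + 67
216 = 3·67 + 15
67 = 4·15 + 7
15 = 2·7 + 1
7 = 7·1 + 0
The gcd is 1. Working backward:
1 = 15 − 2·7
1 = −2·67 + 9·15
1 = 9·216 − 29·67
1 = −29·499 + 67·216
1 = 67·2212 − 297·499
So 499·(-297) ≡ 1 (mod 2212), and -297 ≡ 1915 (mod 2212).

1915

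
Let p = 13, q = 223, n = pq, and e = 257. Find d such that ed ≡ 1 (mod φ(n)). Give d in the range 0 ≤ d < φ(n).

425

φ(n) = (p−1)(q−1) = 12·222 = 2664.
Need d with 257·d ≡ 1 (mod 2664). Apply the extended Euclidean algorithm:
2664 = 10×257 + 94
257 = 2×94 + 69
94 = 1×69 + 25
69 = 2×25 + 19
25 = 1×19 + 6
19 = 3×6 + 1
6 = 6×1 + 0
Back-substitute:
1 = 19 − 3·6
1 = −3·25 + 4·19
1 = 4·69 − 11·25
1 = −11·94 + 15·69
1 = 15·257 − 41·94
1 = −41·2664 + 425·257
So 257·425 ≡ 1 (mod 2664), hence d = 425.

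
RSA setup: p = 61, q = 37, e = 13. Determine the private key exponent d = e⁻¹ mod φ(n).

997

φ(n) = (p−1)(q−1) = 60·36 = 2160.
Need d with 13·d ≡ 1 (mod 2160). Apply the extended Euclidean algorithm:
2160 = 166*13 + 2
13 = 6*2 + 1
2 = 2*1 + 0
Back-substitute:
1 = 13 − 6·2
1 = −6·2160 + 997·13
So 13·997 ≡ 1 (mod 2160), hence d = 997.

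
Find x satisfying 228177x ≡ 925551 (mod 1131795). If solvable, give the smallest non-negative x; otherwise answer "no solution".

First find gcd(228177, 1131795):
1131795 = 4*228177 + 219087
228177 = 1*219087 + 9090
219087 = 24*9090 + 927
9090 = 9*927 + 747
927 = 1*747 + 180
747 = 4*180 + 27
180 = 6*27 + 18
27 = 1*18 + 9
18 = 2*9 + 0
gcd = 9 and 9 | 925551, so solutions exist. Divide through by 9: 25353x ≡ 102839 (mod 125755).
Now find 25353⁻¹ mod 125755:
125755 = 4×25353 + 24343
25353 = 1×24343 + 1010
24343 = 24×1010 + 103
1010 = 9×103 + 83
103 = 1×83 + 20
83 = 4×20 + 3
20 = 6×3 + 2
3 = 1×2 + 1
2 = 2×1 + 0
Back-substitute:
1 = 3 − 2
1 = −20 + 7·3
1 = 7·83 − 29·20
1 = −29·103 + 36·83
1 = 36·1010 − 353·103
1 = −353·24343 + 8508·1010
1 = 8508·25353 − 8861·24343
1 = −8861·125755 + 43952·25353
So 25353⁻¹ ≡ 43952 (mod 125755).
Then x ≡ 43952·102839 ≡ 93518 (mod 125755); the smallest non-negative solution is x = 93518.

93518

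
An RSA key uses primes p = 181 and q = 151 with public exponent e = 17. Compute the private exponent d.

6353

φ(n) = (p−1)(q−1) = 180·150 = 27000.
Need d with 17·d ≡ 1 (mod 27000). Apply the extended Euclidean algorithm:
27000 = 1588×17 + 4
17 = 4×4 + 1
4 = 4×1 + 0
Back-substitute:
1 = 17 − 4·4
1 = −4·27000 + 6353·17
So 17·6353 ≡ 1 (mod 27000), hence d = 6353.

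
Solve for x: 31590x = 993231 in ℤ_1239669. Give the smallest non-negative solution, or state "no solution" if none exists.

First find gcd(31590, 1239669):
1239669 = 39×31590 + 7659
31590 = 4×7659 + 954
7659 = 8×954 + 27
954 = 35×27 + 9
27 = 3×9 + 0
gcd = 9 and 9 | 993231, so solutions exist. Divide through by 9: 3510x ≡ 110359 (mod 137741).
Now find 3510⁻¹ mod 137741:
137741 = 39*3510 + 851
3510 = 4*851 + 106
851 = 8*106 + 3
106 = 35*3 + 1
3 = 3*1 + 0
Back-substitute:
1 = 106 − 35·3
1 = −35·851 + 281·106
1 = 281·3510 − 1159·851
1 = −1159·137741 + 45482·3510
So 3510⁻¹ ≡ 45482 (mod 137741).
Then x ≡ 45482·110359 ≡ 65998 (mod 137741); the smallest non-negative solution is x = 65998.

65998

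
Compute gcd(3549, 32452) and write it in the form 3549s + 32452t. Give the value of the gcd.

7

Euclidean algorithm:
32452 = 9·3549 + 511
3549 = 6·511 + 483
511 = 1·483 + 28
483 = 17·28 + 7
28 = 4·7 + 0
gcd(3549, 32452) = 7.
Express as a combination:
7 = 483 − 17·28
7 = −17·511 + 18·483
7 = 18·3549 − 125·511
7 = −125·32452 + 1143·3549
So 7 = (-125)·32452 + (1143)·3549.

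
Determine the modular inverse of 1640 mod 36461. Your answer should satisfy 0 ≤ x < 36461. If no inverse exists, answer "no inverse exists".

Apply the Euclidean algorithm to 36461 and 1640:
36461 = 22×1640 + 381
1640 = 4×381 + 116
381 = 3×116 + 33
116 = 3×33 + 17
33 = 1×17 + 16
17 = 1×16 + 1
16 = 16×1 + 0
The gcd is 1. Working backward:
1 = 17 − 16
1 = −33 + 2·17
1 = 2·116 − 7·33
1 = −7·381 + 23·116
1 = 23·1640 − 99·381
1 = −99·36461 + 2201·1640
So 1640·2201 ≡ 1 (mod 36461).

2201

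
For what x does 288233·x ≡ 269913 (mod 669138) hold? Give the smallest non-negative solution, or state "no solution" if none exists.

12825

First find gcd(288233, 669138):
669138 = 2·288233 + 92672
288233 = 3·92672 + 10217
92672 = 9·10217 + 719
10217 = 14·719 + 151
719 = 4·151 + 115
151 = 1·115 + 36
115 = 3·36 + 7
36 = 5·7 + 1
7 = 7·1 + 0
gcd = 1, so a unique solution mod 669138 exists.
Back-substitute for the Bézout coefficients:
1 = 36 − 5·7
1 = −5·115 + 16·36
1 = 16·151 − 21·115
1 = −21·719 + 100·151
1 = 100·10217 − 1421·719
1 = −1421·92672 + 12889·10217
1 = 12889·288233 − 40088·92672
1 = −40088·669138 + 93065·288233
So 288233·(93065) ≡ 1 (mod 669138), giving 288233⁻¹ ≡ 93065.
x ≡ 288233⁻¹·269913 ≡ 93065·269913 ≡ 12825 (mod 669138).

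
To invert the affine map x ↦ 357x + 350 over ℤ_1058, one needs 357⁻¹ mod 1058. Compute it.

163

Run Euclid on (1058, 357):
1058 = 2*357 + 344
357 = 1*344 + 13
344 = 26*13 + 6
13 = 2*6 + 1
6 = 6*1 + 0
The gcd is 1. Working backward:
1 = 13 − 2·6
1 = −2·344 + 53·13
1 = 53·357 − 55·344
1 = −55·1058 + 163·357
So 357·163 ≡ 1 (mod 1058).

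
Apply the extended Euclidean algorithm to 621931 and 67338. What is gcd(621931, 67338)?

Euclidean algorithm:
621931 = 9·67338 + 15889
67338 = 4·15889 + 3782
15889 = 4·3782 + 761
3782 = 4·761 + 738
761 = 1·738 + 23
738 = 32·23 + 2
23 = 11·2 + 1
2 = 2·1 + 0
gcd(621931, 67338) = 1.
Express as a combination:
1 = 23 − 11·2
1 = −11·738 + 353·23
1 = 353·761 − 364·738
1 = −364·3782 + 1809·761
1 = 1809·15889 − 7600·3782
1 = −7600·67338 + 32209·15889
1 = 32209·621931 − 297481·67338
So 1 = (32209)·621931 + (-297481)·67338.

1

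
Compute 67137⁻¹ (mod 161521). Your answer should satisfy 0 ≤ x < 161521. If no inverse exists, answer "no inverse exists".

Apply the Euclidean algorithm to 161521 and 67137:
161521 = 2*67137 + 27247
67137 = 2*27247 + 12643
27247 = 2*12643 + 1961
12643 = 6*1961 + 877
1961 = 2*877 + 207
877 = 4*207 + 49
207 = 4*49 + 11
49 = 4*11 + 5
11 = 2*5 + 1
5 = 5*1 + 0
gcd = 1, so the inverse exists. Back-substitute:
1 = 11 − 2·5
1 = −2·49 + 9·11
1 = 9·207 − 38·49
1 = −38·877 + 161·207
1 = 161·1961 − 360·877
1 = −360·12643 + 2321·1961
1 = 2321·27247 − 5002·12643
1 = −5002·67137 + 12325·27247
1 = 12325·161521 − 29652·67137
Thus 67137·(-29652) ≡ 1 (mod 161521); reducing, -29652 mod 161521 = 131869.

131869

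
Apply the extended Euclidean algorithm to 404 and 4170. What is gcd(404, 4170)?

Apply Euclid's algorithm to 4170 and 404:
4170 = 10·404 + 130
404 = 3·130 + 14
130 = 9·14 + 4
14 = 3·4 + 2
4 = 2·2 + 0
gcd(404, 4170) = 2.
Working backward:
2 = 14 − 3·4
2 = −3·130 + 28·14
2 = 28·404 − 87·130
2 = −87·4170 + 898·404
So 2 = (-87)·4170 + (898)·404.

2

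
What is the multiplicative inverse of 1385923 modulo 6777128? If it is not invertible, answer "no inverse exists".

Apply the Euclidean algorithm to 6777128 and 1385923:
6777128 = 4*1385923 + 1233436
1385923 = 1*1233436 + 152487
1233436 = 8*152487 + 13540
152487 = 11*13540 + 3547
13540 = 3*3547 + 2899
3547 = 1*2899 + 648
2899 = 4*648 + 307
648 = 2*307 + 34
307 = 9*34 + 1
34 = 34*1 + 0
gcd = 1, so the inverse exists. Back-substitute:
1 = 307 − 9·34
1 = −9·648 + 19·307
1 = 19·2899 − 85·648
1 = −85·3547 + 104·2899
1 = 104·13540 − 397·3547
1 = −397·152487 + 4471·13540
1 = 4471·1233436 − 36165·152487
1 = −36165·1385923 + 40636·1233436
1 = 40636·6777128 − 198709·1385923
So 1385923·(-198709) ≡ 1 (mod 6777128), and -198709 ≡ 6578419 (mod 6777128).

6578419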